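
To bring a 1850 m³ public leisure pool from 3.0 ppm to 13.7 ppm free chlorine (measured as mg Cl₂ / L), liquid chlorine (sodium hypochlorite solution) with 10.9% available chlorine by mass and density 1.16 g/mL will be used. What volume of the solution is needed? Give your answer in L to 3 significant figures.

157 L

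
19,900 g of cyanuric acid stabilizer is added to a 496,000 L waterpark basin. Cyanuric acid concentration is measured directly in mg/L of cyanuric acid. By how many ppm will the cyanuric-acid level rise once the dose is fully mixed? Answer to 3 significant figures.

40.1 ppm

Rise: 19,900 g / 496,000 L × 1000 = 40.12 mg/L.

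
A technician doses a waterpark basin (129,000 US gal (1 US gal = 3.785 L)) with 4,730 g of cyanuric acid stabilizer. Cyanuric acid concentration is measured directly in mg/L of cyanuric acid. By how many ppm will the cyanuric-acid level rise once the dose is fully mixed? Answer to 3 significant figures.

9.69 ppm

Volume: 129,000 US gal × 3.785 L/gal = 488,265 L.
Rise: 4,730 g / 488,265 L × 1000 = 9.687 mg/L.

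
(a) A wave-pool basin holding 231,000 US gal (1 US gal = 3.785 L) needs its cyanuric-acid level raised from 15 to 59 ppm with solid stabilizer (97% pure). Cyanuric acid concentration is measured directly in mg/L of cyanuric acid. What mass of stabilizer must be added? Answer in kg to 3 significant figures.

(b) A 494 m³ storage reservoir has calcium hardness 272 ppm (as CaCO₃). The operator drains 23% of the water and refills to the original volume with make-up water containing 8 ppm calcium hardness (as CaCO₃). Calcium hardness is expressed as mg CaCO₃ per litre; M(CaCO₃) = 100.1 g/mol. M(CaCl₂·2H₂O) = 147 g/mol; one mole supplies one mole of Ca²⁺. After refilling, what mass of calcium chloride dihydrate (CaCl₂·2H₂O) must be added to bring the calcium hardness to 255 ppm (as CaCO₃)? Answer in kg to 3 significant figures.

(a) 39.7 kg; (b) 31.7 kg

(a) Volume: 231,000 US gal × 3.785 L/gal = 874,335 L.
(a) CYA to add: (59 − 15) = 44 mg/L × 874,335 L = 38,470 g cyanuric acid.
(a) At 97% purity: 38,470 / 0.97 = 39,660 g product.

(b) Volume: 494 m³ = 494,000 L.
(b) After draining 23% and refilling: 272 × 0.77 + 8 × 0.23 = 211.28 ppm.
(b) Deficit to target: 255 − 211.28 = 43.72 mg/L.
(b) As CaCO₃: 43.72 mg/L × 494,000 L = 21,600 g; ÷ 100.1 = 215.8 mol Ca²⁺.
(b) Mass: 215.8 × 147 = 31,720 g.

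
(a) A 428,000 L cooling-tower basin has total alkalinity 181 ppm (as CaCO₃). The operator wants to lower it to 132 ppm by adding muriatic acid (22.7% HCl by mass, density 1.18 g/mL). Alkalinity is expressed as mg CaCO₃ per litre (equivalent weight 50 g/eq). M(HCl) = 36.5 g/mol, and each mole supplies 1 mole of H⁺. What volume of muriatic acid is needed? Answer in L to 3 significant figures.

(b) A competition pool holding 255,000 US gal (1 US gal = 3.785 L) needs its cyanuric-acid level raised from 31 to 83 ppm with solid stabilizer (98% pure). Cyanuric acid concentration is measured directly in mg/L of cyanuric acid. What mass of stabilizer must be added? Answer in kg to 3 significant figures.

(a) Alkalinity to neutralize: (181 − 132) = 49 mg/L as CaCO₃ × 428,000 L = 20,970 g as CaCO₃.
(a) Equivalents of H⁺ required: 20,970 ÷ 50 g/eq = 419.4 eq = 419.4 mol HCl.
(a) Mass of HCl: 419.4 × 36.5 = 15,310 g.
(a) Mass of 22.7% solution: 15,310 / 0.227 = 67,440 g.
(a) Volume: 67,440 g ÷ 1.18 g/mL = 57,160 mL.

(b) Volume: 255,000 US gal × 3.785 L/gal = 965,175 L.
(b) CYA to add: (83 − 31) = 52 mg/L × 965,175 L = 50,190 g cyanuric acid.
(b) At 98% purity: 50,190 / 0.98 = 51,210 g product.

(a) 57.2 L; (b) 51.2 kg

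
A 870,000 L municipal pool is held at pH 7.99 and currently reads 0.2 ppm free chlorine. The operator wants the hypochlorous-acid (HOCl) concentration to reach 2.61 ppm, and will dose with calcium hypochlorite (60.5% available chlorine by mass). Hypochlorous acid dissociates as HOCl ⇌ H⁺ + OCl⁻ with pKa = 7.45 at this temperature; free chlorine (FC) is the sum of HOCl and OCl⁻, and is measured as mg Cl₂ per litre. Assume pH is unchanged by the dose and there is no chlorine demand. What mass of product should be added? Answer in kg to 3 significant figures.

16.5 kg

[OCl⁻]/[HOCl] = 10^(pH − pKa) = 10^(7.99 − 7.45) = 3.467; fraction as HOCl = 1/(1 + 3.467) = 0.2238.
Free chlorine required for 2.61 ppm HOCl: 2.61 / 0.2238 = 11.66 ppm.
FC to add: 11.66 − 0.2 = 11.46 mg/L as Cl₂.
Cl₂ equivalent: 11.46 mg/L × 870,000 L = 9970 g.
Product at 60.5% available Cl: 9970 / 0.605 = 16,480 g.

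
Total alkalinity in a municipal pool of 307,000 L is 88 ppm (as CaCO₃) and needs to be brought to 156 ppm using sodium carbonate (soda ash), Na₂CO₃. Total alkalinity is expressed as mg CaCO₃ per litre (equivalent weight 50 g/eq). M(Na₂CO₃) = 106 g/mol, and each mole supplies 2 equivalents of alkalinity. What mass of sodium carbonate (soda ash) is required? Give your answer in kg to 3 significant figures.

22.1 kg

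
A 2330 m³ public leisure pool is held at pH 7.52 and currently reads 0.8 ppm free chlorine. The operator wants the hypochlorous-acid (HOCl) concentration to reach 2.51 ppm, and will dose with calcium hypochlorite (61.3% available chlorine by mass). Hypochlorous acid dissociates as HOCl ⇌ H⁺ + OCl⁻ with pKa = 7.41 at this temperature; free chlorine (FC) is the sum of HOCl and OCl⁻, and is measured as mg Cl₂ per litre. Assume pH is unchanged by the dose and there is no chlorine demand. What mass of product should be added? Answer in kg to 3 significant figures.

18.8 kg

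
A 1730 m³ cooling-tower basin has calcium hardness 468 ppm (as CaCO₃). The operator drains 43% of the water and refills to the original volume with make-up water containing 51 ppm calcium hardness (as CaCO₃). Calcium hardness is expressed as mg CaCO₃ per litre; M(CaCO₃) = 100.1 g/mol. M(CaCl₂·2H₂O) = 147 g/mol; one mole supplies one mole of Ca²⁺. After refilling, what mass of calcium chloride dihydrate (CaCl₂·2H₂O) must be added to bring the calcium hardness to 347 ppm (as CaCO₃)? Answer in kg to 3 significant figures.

148 kg

Volume: 1730 m³ = 1,730,000 L.
After draining 43% and refilling: 468 × 0.57 + 51 × 0.43 = 288.69 ppm.
Deficit to target: 347 − 288.69 = 58.31 mg/L.
As CaCO₃: 58.31 mg/L × 1,730,000 L = 100,900 g; ÷ 100.1 = 1008 mol Ca²⁺.
Mass: 1008 × 147 = 148,100 g.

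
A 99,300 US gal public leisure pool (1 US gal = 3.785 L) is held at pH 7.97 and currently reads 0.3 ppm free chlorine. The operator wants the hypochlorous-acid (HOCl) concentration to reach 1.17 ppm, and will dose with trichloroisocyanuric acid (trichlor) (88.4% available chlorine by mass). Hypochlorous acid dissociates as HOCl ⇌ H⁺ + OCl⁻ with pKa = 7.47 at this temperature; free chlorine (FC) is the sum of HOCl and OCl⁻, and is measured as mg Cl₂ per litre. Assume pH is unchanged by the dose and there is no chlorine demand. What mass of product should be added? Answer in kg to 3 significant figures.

1.94 kg

Volume: 99,300 US gal × 3.785 L/gal = 375,850 L.
[OCl⁻]/[HOCl] = 10^(pH − pKa) = 10^(7.97 − 7.47) = 3.162; fraction as HOCl = 1/(1 + 3.162) = 0.2403.
Free chlorine required for 1.17 ppm HOCl: 1.17 / 0.2403 = 4.87 ppm.
FC to add: 4.87 − 0.3 = 4.57 mg/L as Cl₂.
Cl₂ equivalent: 4.57 mg/L × 375,850 L = 1718 g.
Product at 88.4% available Cl: 1718 / 0.884 = 1943 g.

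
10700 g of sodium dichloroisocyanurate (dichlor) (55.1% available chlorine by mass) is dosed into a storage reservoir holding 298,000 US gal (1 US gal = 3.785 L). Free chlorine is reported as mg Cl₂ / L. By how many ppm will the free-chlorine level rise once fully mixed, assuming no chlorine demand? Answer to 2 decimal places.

5.23 ppm

Volume: 298,000 US gal × 3.785 L/gal = 1,127,930 L.
Available chlorine delivered: 10,700 g × 0.551 = 5896 g as Cl₂.
Concentration rise: 5896 g / 1,127,930 L = 5.227 mg/L = 5.23 ppm.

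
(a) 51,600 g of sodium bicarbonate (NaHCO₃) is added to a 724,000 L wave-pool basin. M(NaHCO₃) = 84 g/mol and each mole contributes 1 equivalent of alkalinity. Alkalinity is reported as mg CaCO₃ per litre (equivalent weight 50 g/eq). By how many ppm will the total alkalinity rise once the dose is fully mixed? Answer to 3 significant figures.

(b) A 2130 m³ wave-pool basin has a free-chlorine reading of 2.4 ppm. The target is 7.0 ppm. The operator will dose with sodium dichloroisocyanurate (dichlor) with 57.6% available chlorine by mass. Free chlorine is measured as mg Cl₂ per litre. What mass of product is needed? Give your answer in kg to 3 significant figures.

(a) Moles of NaHCO₃: 51,600 g ÷ 84 g/mol = 614.3 mol → 614.3 eq of alkalinity.
(a) As CaCO₃: 614.3 eq × 50 g/eq = 30,710 g.
(a) Rise: 30,710 g / 724,000 L × 1000 = 42.42 mg/L.

(b) Volume: 2130 m³ = 2,130,000 L.
(b) Chlorine deficit: 7.0 − 2.4 = 4.6 ppm = 4.6 mg/L as Cl₂.
(b) Cl₂ equivalent needed: 4.6 mg/L × 2,130,000 L = 9,798,000 mg = 9798 g.
(b) Product at 57.6% available chlorine: 9798 / 0.576 = 17,010 g.

(a) 42.4 ppm; (b) 17.0 kg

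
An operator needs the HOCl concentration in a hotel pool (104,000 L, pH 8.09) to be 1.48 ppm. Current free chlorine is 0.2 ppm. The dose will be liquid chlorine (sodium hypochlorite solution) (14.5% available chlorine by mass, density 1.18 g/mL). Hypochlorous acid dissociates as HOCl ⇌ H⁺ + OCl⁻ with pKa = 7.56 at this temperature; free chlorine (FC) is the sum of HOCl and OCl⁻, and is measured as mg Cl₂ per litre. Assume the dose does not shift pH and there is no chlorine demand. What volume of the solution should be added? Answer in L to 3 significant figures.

[OCl⁻]/[HOCl] = 10^(pH − pKa) = 10^(8.09 − 7.56) = 3.388; fraction as HOCl = 1/(1 + 3.388) = 0.2279.
Free chlorine required for 1.48 ppm HOCl: 1.48 / 0.2279 = 6.495 ppm.
FC to add: 6.495 − 0.2 = 6.295 mg/L as Cl₂.
Cl₂ equivalent: 6.295 mg/L × 104,000 L = 654.7 g.
Product at 14.5% available Cl: 654.7 / 0.145 = 4515 g.
Volume: 4515 g ÷ 1.18 g/mL = 3826 mL.

3.83 L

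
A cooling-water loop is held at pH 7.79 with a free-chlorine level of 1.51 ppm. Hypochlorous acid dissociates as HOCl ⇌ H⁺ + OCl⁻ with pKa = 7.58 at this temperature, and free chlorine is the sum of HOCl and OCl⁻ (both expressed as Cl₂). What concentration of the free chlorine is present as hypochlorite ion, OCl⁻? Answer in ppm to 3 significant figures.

[OCl⁻]/[HOCl] = 10^(pH − pKa) = 10^(7.79 − 7.58) = 10^0.21 = 1.622.
Fraction as HOCl = 1 / (1 + 1.622) = 0.3814.
OCl⁻ = (1 − 0.3814) × 1.51 ppm = 0.9341 ppm.

0.934 ppm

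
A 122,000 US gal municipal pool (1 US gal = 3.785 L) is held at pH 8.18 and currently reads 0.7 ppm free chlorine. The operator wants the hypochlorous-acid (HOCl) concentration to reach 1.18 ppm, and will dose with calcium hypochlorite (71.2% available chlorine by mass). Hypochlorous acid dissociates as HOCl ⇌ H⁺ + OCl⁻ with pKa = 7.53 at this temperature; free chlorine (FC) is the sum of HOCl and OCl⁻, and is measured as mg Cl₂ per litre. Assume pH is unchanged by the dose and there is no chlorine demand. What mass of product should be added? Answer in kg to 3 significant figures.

Volume: 122,000 US gal × 3.785 L/gal = 461,770 L.
[OCl⁻]/[HOCl] = 10^(pH − pKa) = 10^(8.18 − 7.53) = 4.467; fraction as HOCl = 1/(1 + 4.467) = 0.1829.
Free chlorine required for 1.18 ppm HOCl: 1.18 / 0.1829 = 6.451 ppm.
FC to add: 6.451 − 0.7 = 5.751 mg/L as Cl₂.
Cl₂ equivalent: 5.751 mg/L × 461,770 L = 2656 g.
Product at 71.2% available Cl: 2656 / 0.712 = 3730 g.

3.73 kg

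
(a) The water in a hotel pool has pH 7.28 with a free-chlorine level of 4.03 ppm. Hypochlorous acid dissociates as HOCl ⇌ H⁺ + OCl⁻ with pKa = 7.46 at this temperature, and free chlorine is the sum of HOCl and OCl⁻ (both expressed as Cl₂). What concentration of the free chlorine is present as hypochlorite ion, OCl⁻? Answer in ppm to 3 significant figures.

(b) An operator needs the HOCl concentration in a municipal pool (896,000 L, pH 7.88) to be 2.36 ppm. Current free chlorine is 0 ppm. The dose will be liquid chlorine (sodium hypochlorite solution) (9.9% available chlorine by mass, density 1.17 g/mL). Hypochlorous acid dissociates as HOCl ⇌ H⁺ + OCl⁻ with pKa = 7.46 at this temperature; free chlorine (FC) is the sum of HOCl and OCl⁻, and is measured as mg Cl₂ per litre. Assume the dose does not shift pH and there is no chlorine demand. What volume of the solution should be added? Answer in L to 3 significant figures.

(a) 1.60 ppm; (b) 66.3 L

(a) [OCl⁻]/[HOCl] = 10^(pH − pKa) = 10^(7.28 − 7.46) = 10^-0.18 = 0.6607.
(a) Fraction as HOCl = 1 / (1 + 0.6607) = 0.6022.
(a) OCl⁻ = (1 − 0.6022) × 4.03 ppm = 1.603 ppm.

(b) [OCl⁻]/[HOCl] = 10^(pH − pKa) = 10^(7.88 − 7.46) = 2.63; fraction as HOCl = 1/(1 + 2.63) = 0.2755.
(b) Free chlorine required for 2.36 ppm HOCl: 2.36 / 0.2755 = 8.567 ppm.
(b) FC to add: 8.567 − 0 = 8.567 mg/L as Cl₂.
(b) Cl₂ equivalent: 8.567 mg/L × 896,000 L = 7676 g.
(b) Product at 9.9% available Cl: 7676 / 0.099 = 77,540 g.
(b) Volume: 77,540 g ÷ 1.17 g/mL = 66,270 mL.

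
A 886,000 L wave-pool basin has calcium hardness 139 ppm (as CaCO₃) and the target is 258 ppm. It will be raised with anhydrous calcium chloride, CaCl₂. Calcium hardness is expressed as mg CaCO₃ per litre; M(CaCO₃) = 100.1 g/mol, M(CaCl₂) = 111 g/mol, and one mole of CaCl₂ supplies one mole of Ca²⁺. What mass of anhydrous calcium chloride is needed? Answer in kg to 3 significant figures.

Hardness to add: (258 − 139) = 119 mg/L as CaCO₃ × 886,000 L = 105,400 g as CaCO₃.
Moles of Ca²⁺ (1 mol Ca²⁺ ≡ 1 mol CaCO₃): 105,400 / 100.1 g/mol = 1053 mol.
Mass of CaCl₂: 1053 × 111 = 116,900 g.

117 kg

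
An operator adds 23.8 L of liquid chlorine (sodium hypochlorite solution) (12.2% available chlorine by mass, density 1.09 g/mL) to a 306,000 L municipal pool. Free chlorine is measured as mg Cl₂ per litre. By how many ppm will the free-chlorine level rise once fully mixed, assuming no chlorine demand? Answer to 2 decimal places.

10.34 ppm

Mass of solution: 23.8 L × 1000 mL/L × 1.09 g/mL = 25,940 g.
Available chlorine delivered: 25,940 g × 0.122 = 3165 g as Cl₂.
Concentration rise: 3165 g / 306,000 L = 10.34 mg/L = 10.34 ppm.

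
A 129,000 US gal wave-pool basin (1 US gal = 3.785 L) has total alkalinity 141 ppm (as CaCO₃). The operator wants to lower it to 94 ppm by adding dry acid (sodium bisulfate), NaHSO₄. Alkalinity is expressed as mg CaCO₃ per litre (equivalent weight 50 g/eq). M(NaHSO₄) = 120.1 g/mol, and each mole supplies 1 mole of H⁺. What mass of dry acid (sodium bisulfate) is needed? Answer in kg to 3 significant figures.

55.1 kg

Volume: 129,000 US gal × 3.785 L/gal = 488,265 L.
Alkalinity to neutralize: (141 − 94) = 47 mg/L as CaCO₃ × 488,265 L = 22,950 g as CaCO₃.
Equivalents of H⁺ required: 22,950 ÷ 50 g/eq = 459 eq = 459 mol NaHSO₄.
Mass of NaHSO₄: 459 × 120.1 = 55,120 g.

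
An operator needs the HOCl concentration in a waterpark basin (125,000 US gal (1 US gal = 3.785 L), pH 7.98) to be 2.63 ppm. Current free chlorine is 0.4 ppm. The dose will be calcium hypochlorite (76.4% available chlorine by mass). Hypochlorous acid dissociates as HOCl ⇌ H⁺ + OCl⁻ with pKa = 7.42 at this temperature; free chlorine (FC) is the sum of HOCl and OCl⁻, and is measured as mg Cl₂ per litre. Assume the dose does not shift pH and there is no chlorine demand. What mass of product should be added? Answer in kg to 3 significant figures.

7.29 kg

Volume: 125,000 US gal × 3.785 L/gal = 473,125 L.
[OCl⁻]/[HOCl] = 10^(pH − pKa) = 10^(7.98 − 7.42) = 3.631; fraction as HOCl = 1/(1 + 3.631) = 0.2159.
Free chlorine required for 2.63 ppm HOCl: 2.63 / 0.2159 = 12.18 ppm.
FC to add: 12.18 − 0.4 = 11.78 mg/L as Cl₂.
Cl₂ equivalent: 11.78 mg/L × 473,125 L = 5573 g.
Product at 76.4% available Cl: 5573 / 0.764 = 7294 g.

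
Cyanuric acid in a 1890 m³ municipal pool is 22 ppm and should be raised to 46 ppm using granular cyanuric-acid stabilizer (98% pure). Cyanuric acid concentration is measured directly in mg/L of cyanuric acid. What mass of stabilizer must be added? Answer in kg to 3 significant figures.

Volume: 1890 m³ = 1,890,000 L.
CYA to add: (46 − 22) = 24 mg/L × 1,890,000 L = 45,360 g cyanuric acid.
At 98% purity: 45,360 / 0.98 = 46,290 g product.

46.3 kg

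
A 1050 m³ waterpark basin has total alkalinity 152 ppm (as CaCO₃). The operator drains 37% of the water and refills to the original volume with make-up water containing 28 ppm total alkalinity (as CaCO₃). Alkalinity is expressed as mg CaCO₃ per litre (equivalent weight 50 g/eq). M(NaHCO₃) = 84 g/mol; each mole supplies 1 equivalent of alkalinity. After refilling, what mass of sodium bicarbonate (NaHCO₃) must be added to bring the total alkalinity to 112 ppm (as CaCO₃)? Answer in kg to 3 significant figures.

10.4 kg

Volume: 1050 m³ = 1,050,000 L.
After draining 37% and refilling: 152 × 0.63 + 28 × 0.37 = 106.12 ppm.
Deficit to target: 112 − 106.12 = 5.88 mg/L.
As CaCO₃: 5.88 mg/L × 1,050,000 L = 6174 g; ÷ 50 g/eq ÷ 1 = 123.5 mol NaHCO₃.
Mass: 123.5 × 84 = 10,370 g.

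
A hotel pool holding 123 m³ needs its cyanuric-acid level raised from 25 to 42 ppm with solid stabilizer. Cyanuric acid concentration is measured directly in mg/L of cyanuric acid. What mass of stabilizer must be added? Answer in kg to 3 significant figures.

2.09 kg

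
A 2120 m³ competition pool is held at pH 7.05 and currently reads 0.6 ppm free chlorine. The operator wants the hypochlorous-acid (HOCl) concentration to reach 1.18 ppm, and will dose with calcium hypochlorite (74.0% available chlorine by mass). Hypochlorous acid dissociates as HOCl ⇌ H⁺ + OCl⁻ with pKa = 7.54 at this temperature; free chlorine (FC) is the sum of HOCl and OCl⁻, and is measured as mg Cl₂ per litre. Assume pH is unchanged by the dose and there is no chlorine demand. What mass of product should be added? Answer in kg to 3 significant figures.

2.76 kg

Volume: 2120 m³ = 2,120,000 L.
[OCl⁻]/[HOCl] = 10^(pH − pKa) = 10^(7.05 − 7.54) = 0.3236; fraction as HOCl = 1/(1 + 0.3236) = 0.7555.
Free chlorine required for 1.18 ppm HOCl: 1.18 / 0.7555 = 1.562 ppm.
FC to add: 1.562 − 0.6 = 0.9618 mg/L as Cl₂.
Cl₂ equivalent: 0.9618 mg/L × 2,120,000 L = 2039 g.
Product at 74.0% available Cl: 2039 / 0.74 = 2756 g.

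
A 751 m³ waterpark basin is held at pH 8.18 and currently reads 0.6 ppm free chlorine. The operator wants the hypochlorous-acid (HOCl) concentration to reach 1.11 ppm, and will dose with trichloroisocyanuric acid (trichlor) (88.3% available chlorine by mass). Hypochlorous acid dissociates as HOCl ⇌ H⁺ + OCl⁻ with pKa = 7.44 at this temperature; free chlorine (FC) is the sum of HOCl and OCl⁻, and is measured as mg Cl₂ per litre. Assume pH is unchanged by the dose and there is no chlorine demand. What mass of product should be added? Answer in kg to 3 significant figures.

Volume: 751 m³ = 751,000 L.
[OCl⁻]/[HOCl] = 10^(pH − pKa) = 10^(8.18 − 7.44) = 5.495; fraction as HOCl = 1/(1 + 5.495) = 0.154.
Free chlorine required for 1.11 ppm HOCl: 1.11 / 0.154 = 7.21 ppm.
FC to add: 7.21 − 0.6 = 6.61 mg/L as Cl₂.
Cl₂ equivalent: 6.61 mg/L × 751,000 L = 4964 g.
Product at 88.3% available Cl: 4964 / 0.883 = 5622 g.

5.62 kg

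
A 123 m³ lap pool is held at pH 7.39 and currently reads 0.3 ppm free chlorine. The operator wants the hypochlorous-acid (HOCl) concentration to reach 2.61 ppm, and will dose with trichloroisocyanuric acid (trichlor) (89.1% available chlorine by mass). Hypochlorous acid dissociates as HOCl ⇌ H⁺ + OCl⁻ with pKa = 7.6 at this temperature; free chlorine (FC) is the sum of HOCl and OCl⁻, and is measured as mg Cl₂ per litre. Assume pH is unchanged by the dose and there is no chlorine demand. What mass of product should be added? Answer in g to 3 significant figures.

541 g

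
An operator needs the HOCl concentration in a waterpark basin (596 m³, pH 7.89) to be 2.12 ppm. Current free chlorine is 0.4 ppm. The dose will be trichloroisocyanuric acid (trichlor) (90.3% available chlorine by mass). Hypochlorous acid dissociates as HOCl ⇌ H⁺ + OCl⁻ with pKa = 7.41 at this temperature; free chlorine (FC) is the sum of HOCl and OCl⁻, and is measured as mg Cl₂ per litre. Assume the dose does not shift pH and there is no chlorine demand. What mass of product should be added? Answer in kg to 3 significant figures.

Volume: 596 m³ = 596,000 L.
[OCl⁻]/[HOCl] = 10^(pH − pKa) = 10^(7.89 − 7.41) = 3.02; fraction as HOCl = 1/(1 + 3.02) = 0.2488.
Free chlorine required for 2.12 ppm HOCl: 2.12 / 0.2488 = 8.522 ppm.
FC to add: 8.522 − 0.4 = 8.122 mg/L as Cl₂.
Cl₂ equivalent: 8.122 mg/L × 596,000 L = 4841 g.
Product at 90.3% available Cl: 4841 / 0.903 = 5361 g.

5.36 kg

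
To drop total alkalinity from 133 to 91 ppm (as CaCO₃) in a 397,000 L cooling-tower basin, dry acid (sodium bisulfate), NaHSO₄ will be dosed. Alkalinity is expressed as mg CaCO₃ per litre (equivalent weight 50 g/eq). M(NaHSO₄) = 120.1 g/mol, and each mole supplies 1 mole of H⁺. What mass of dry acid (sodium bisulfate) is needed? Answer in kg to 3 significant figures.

Alkalinity to neutralize: (133 − 91) = 42 mg/L as CaCO₃ × 397,000 L = 16,670 g as CaCO₃.
Equivalents of H⁺ required: 16,670 ÷ 50 g/eq = 333.5 eq = 333.5 mol NaHSO₄.
Mass of NaHSO₄: 333.5 × 120.1 = 40,050 g.

40.1 kg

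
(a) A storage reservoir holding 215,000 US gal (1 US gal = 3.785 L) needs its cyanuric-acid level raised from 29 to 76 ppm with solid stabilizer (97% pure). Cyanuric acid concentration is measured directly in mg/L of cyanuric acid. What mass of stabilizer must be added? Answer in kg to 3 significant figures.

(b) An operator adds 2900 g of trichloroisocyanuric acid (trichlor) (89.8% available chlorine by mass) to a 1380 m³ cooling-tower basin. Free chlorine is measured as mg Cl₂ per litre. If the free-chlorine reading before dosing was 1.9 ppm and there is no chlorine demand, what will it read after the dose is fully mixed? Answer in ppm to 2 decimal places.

(a) Volume: 215,000 US gal × 3.785 L/gal = 813,775 L.
(a) CYA to add: (76 − 29) = 47 mg/L × 813,775 L = 38,250 g cyanuric acid.
(a) At 97% purity: 38,250 / 0.97 = 39,430 g product.

(b) Volume: 1380 m³ = 1,380,000 L.
(b) Available chlorine delivered: 2900 g × 0.898 = 2604 g as Cl₂.
(b) Concentration rise: 2604 g / 1,380,000 L = 1.887 mg/L = 1.89 ppm.
(b) Final FC: 1.9 + 1.89 = 3.79 ppm.

(a) 39.4 kg; (b) 3.79 ppm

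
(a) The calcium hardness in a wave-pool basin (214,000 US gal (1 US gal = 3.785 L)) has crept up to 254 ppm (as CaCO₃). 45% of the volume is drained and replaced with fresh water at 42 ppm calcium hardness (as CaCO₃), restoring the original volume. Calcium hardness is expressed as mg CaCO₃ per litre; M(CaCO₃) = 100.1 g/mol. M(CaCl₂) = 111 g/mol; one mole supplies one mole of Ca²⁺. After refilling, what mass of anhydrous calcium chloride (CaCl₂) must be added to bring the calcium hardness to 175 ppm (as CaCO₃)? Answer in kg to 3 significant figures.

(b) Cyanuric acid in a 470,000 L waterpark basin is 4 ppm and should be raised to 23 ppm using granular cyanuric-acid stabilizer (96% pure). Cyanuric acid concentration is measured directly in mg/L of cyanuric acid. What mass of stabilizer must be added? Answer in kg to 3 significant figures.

(a) 14.7 kg; (b) 9.30 kg

(a) Volume: 214,000 US gal × 3.785 L/gal = 809,990 L.
(a) After draining 45% and refilling: 254 × 0.55 + 42 × 0.45 = 158.6 ppm.
(a) Deficit to target: 175 − 158.6 = 16.4 mg/L.
(a) As CaCO₃: 16.4 mg/L × 809,990 L = 13,280 g; ÷ 100.1 = 132.7 mol Ca²⁺.
(a) Mass: 132.7 × 111 = 14,730 g.

(b) CYA to add: (23 − 4) = 19 mg/L × 470,000 L = 8930 g cyanuric acid.
(b) At 96% purity: 8930 / 0.96 = 9302 g product.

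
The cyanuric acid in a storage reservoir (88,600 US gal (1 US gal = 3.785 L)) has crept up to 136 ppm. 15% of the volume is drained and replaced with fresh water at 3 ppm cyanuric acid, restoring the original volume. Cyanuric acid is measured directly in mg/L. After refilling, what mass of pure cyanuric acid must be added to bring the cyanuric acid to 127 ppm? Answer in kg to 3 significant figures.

3.67 kg

Volume: 88,600 US gal × 3.785 L/gal = 335,351 L.
After draining 15% and refilling: 136 × 0.85 + 3 × 0.15 = 116.05 ppm.
Deficit to target: 127 − 116.05 = 10.95 mg/L.
Mass: 10.95 mg/L × 335,351 L = 3672 g cyanuric acid.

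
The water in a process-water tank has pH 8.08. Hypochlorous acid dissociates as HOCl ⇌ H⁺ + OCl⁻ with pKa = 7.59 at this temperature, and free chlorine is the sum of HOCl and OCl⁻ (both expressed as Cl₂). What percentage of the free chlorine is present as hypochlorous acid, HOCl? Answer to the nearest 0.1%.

24.4%

[OCl⁻]/[HOCl] = 10^(pH − pKa) = 10^(8.08 − 7.59) = 10^0.49 = 3.09.
Fraction as HOCl = 1 / (1 + 3.09) = 0.2445.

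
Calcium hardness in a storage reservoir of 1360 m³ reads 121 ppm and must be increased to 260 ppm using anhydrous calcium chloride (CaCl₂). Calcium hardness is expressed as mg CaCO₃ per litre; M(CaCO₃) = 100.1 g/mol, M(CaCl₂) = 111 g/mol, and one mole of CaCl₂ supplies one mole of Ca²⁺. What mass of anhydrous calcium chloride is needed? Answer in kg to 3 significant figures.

Volume: 1360 m³ = 1,360,000 L.
Hardness to add: (260 − 121) = 139 mg/L as CaCO₃ × 1,360,000 L = 189,000 g as CaCO₃.
Moles of Ca²⁺ (1 mol Ca²⁺ ≡ 1 mol CaCO₃): 189,000 / 100.1 g/mol = 1889 mol.
Mass of CaCl₂: 1889 × 111 = 209,600 g.

210 kg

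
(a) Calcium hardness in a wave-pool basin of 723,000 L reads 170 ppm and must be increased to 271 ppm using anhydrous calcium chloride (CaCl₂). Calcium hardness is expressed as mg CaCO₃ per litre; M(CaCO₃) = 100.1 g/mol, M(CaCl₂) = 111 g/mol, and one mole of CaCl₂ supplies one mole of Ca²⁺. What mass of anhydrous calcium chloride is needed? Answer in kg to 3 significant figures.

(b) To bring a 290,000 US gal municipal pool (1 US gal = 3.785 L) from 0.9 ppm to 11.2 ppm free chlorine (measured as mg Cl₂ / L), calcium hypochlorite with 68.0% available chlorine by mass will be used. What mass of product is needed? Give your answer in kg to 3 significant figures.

(a) Hardness to add: (271 − 170) = 101 mg/L as CaCO₃ × 723,000 L = 73,020 g as CaCO₃.
(a) Moles of Ca²⁺ (1 mol Ca²⁺ ≡ 1 mol CaCO₃): 73,020 / 100.1 g/mol = 729.5 mol.
(a) Mass of CaCl₂: 729.5 × 111 = 80,970 g.

(b) Volume: 290,000 US gal × 3.785 L/gal = 1,097,650 L.
(b) Chlorine deficit: 11.2 − 0.9 = 10.3 ppm = 10.3 mg/L as Cl₂.
(b) Cl₂ equivalent needed: 10.3 mg/L × 1,097,650 L = 11,310,000 mg = 11,310 g.
(b) Product at 68.0% available chlorine: 11,310 / 0.68 = 16,630 g.

(a) 81.0 kg; (b) 16.6 kg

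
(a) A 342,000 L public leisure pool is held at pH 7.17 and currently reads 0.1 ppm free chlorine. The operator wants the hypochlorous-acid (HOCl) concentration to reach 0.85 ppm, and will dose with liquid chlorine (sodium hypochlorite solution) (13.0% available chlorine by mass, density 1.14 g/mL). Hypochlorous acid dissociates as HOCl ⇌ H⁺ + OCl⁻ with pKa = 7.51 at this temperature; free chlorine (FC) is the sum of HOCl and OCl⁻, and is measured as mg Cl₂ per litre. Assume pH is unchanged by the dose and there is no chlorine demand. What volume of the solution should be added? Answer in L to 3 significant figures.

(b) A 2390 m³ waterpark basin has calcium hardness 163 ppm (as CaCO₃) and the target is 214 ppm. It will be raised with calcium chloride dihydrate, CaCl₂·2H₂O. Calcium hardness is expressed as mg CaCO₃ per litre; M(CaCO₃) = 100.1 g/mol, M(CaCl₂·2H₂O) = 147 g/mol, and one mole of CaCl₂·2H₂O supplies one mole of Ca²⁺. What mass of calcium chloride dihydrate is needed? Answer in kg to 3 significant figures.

(a) 2.63 L; (b) 179 kg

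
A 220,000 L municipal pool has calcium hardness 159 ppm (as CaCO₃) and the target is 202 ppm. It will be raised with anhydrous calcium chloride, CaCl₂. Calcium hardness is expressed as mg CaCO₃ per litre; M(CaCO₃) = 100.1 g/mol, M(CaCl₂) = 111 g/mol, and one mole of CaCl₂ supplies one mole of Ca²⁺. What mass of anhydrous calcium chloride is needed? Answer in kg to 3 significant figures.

10.5 kg

Hardness to add: (202 − 159) = 43 mg/L as CaCO₃ × 220,000 L = 9460 g as CaCO₃.
Moles of Ca²⁺ (1 mol Ca²⁺ ≡ 1 mol CaCO₃): 9460 / 100.1 g/mol = 94.51 mol.
Mass of CaCl₂: 94.51 × 111 = 10,490 g.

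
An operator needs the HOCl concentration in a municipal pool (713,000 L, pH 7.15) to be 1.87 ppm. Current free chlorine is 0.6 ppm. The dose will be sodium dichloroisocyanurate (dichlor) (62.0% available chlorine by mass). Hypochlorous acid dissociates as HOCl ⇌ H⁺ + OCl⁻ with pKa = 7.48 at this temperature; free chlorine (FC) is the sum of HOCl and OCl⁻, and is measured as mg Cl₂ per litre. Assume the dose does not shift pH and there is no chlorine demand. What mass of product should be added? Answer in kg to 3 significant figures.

2.47 kg

[OCl⁻]/[HOCl] = 10^(pH − pKa) = 10^(7.15 − 7.48) = 0.4677; fraction as HOCl = 1/(1 + 0.4677) = 0.6813.
Free chlorine required for 1.87 ppm HOCl: 1.87 / 0.6813 = 2.745 ppm.
FC to add: 2.745 − 0.6 = 2.145 mg/L as Cl₂.
Cl₂ equivalent: 2.145 mg/L × 713,000 L = 1529 g.
Product at 62.0% available Cl: 1529 / 0.62 = 2466 g.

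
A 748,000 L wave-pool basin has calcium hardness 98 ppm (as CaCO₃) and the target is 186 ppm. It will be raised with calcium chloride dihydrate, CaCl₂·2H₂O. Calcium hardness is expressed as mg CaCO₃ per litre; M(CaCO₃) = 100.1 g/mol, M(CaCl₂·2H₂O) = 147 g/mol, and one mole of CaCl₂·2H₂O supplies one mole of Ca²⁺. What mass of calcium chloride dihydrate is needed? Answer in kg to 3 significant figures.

96.7 kg

Hardness to add: (186 − 98) = 88 mg/L as CaCO₃ × 748,000 L = 65,820 g as CaCO₃.
Moles of Ca²⁺ (1 mol Ca²⁺ ≡ 1 mol CaCO₃): 65,820 / 100.1 g/mol = 657.6 mol.
Mass of CaCl₂·2H₂O: 657.6 × 147 = 96,660 g.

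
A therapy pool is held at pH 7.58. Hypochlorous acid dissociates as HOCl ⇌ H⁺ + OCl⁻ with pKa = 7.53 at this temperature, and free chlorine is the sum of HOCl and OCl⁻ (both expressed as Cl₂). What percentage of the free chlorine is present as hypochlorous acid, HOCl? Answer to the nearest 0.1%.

[OCl⁻]/[HOCl] = 10^(pH − pKa) = 10^(7.58 − 7.53) = 10^0.05 = 1.122.
Fraction as HOCl = 1 / (1 + 1.122) = 0.4712.

47.1%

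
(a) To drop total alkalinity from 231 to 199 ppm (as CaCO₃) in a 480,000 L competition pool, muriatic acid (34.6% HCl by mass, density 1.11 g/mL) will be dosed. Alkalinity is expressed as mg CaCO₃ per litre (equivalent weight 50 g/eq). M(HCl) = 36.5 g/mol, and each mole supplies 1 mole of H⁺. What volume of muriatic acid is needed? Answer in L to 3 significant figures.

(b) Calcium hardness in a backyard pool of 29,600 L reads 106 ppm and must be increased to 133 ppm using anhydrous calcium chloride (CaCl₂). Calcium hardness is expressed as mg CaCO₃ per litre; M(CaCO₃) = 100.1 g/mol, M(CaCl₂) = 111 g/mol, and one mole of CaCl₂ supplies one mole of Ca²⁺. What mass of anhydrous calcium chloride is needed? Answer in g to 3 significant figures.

(a) 29.2 L; (b) 886 g

(a) Alkalinity to neutralize: (231 − 199) = 32 mg/L as CaCO₃ × 480,000 L = 15,360 g as CaCO₃.
(a) Equivalents of H⁺ required: 15,360 ÷ 50 g/eq = 307.2 eq = 307.2 mol HCl.
(a) Mass of HCl: 307.2 × 36.5 = 11,210 g.
(a) Mass of 34.6% solution: 11,210 / 0.346 = 32,410 g.
(a) Volume: 32,410 g ÷ 1.11 g/mL = 29,200 mL.

(b) Hardness to add: (133 − 106) = 27 mg/L as CaCO₃ × 29,600 L = 799.2 g as CaCO₃.
(b) Moles of Ca²⁺ (1 mol Ca²⁺ ≡ 1 mol CaCO₃): 799.2 / 100.1 g/mol = 7.984 mol.
(b) Mass of CaCl₂: 7.984 × 111 = 886.2 g.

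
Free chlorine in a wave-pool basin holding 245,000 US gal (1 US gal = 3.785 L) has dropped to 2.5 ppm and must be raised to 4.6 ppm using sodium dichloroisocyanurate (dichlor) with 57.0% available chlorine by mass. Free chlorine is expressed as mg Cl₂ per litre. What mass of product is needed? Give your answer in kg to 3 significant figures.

3.42 kg

Volume: 245,000 US gal × 3.785 L/gal = 927,325 L.
Chlorine deficit: 4.6 − 2.5 = 2.1 ppm = 2.1 mg/L as Cl₂.
Cl₂ equivalent needed: 2.1 mg/L × 927,325 L = 1,947,000 mg = 1947 g.
Product at 57.0% available chlorine: 1947 / 0.57 = 3416 g.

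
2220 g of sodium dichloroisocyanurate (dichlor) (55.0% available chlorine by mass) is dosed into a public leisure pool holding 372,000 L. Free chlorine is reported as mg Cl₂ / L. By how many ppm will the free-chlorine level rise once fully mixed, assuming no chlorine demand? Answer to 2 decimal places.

3.28 ppm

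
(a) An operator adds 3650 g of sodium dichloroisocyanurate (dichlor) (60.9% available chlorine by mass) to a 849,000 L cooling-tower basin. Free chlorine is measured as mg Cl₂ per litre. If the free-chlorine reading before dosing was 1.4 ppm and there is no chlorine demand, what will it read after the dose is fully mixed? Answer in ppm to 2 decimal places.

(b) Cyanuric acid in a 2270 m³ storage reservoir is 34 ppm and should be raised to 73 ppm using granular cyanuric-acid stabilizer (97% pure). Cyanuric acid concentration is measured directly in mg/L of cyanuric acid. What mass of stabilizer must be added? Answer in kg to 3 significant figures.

(a) 4.02 ppm; (b) 91.3 kg

(a) Available chlorine delivered: 3650 g × 0.609 = 2223 g as Cl₂.
(a) Concentration rise: 2223 g / 849,000 L = 2.618 mg/L = 2.62 ppm.
(a) Final FC: 1.4 + 2.62 = 4.02 ppm.

(b) Volume: 2270 m³ = 2,270,000 L.
(b) CYA to add: (73 − 34) = 39 mg/L × 2,270,000 L = 88,530 g cyanuric acid.
(b) At 97% purity: 88,530 / 0.97 = 91,270 g product.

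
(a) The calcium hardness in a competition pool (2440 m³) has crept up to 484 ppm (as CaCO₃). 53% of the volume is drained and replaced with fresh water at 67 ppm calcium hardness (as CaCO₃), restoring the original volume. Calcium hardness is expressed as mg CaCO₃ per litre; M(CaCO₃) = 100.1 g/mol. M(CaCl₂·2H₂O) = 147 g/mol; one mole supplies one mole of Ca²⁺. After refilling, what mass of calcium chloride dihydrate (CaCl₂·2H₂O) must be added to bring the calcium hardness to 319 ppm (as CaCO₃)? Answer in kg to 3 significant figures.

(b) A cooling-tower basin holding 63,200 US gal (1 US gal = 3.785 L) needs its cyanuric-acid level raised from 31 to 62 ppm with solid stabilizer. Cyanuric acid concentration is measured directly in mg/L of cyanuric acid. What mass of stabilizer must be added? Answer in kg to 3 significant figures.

(a) Volume: 2440 m³ = 2,440,000 L.
(a) After draining 53% and refilling: 484 × 0.47 + 67 × 0.53 = 262.99 ppm.
(a) Deficit to target: 319 − 262.99 = 56.01 mg/L.
(a) As CaCO₃: 56.01 mg/L × 2,440,000 L = 136,700 g; ÷ 100.1 = 1365 mol Ca²⁺.
(a) Mass: 1365 × 147 = 200,700 g.

(b) Volume: 63,200 US gal × 3.785 L/gal = 239,212 L.
(b) CYA to add: (62 − 31) = 31 mg/L × 239,212 L = 7416 g cyanuric acid.

(a) 201 kg; (b) 7.42 kg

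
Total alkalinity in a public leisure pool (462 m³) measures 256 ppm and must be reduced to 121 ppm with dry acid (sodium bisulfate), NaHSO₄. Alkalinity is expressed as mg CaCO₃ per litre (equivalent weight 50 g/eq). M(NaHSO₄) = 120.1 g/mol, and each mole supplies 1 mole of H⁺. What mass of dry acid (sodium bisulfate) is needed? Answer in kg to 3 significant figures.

Volume: 462 m³ = 462,000 L.
Alkalinity to neutralize: (256 − 121) = 135 mg/L as CaCO₃ × 462,000 L = 62,370 g as CaCO₃.
Equivalents of H⁺ required: 62,370 ÷ 50 g/eq = 1247 eq = 1247 mol NaHSO₄.
Mass of NaHSO₄: 1247 × 120.1 = 149,800 g.

150 kg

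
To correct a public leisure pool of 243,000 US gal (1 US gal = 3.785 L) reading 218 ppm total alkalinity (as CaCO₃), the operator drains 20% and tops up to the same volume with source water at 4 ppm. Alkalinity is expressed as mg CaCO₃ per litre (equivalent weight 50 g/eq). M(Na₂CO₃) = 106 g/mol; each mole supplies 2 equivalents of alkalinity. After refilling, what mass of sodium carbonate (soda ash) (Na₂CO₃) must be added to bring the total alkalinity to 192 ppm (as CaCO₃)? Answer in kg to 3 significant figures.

16.4 kg

Volume: 243,000 US gal × 3.785 L/gal = 919,755 L.
After draining 20% and refilling: 218 × 0.80 + 4 × 0.20 = 175.2 ppm.
Deficit to target: 192 − 175.2 = 16.8 mg/L.
As CaCO₃: 16.8 mg/L × 919,755 L = 15,450 g; ÷ 50 g/eq ÷ 2 = 154.5 mol Na₂CO₃.
Mass: 154.5 × 106 = 16,380 g.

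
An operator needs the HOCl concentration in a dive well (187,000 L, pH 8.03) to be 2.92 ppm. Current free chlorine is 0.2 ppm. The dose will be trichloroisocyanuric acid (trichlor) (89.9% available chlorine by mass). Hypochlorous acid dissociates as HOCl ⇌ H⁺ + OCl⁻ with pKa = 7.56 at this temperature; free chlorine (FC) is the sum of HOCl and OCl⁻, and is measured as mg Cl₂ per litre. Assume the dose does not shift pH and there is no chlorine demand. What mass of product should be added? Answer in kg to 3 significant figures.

2.36 kg

[OCl⁻]/[HOCl] = 10^(pH − pKa) = 10^(8.03 − 7.56) = 2.951; fraction as HOCl = 1/(1 + 2.951) = 0.2531.
Free chlorine required for 2.92 ppm HOCl: 2.92 / 0.2531 = 11.54 ppm.
FC to add: 11.54 − 0.2 = 11.34 mg/L as Cl₂.
Cl₂ equivalent: 11.34 mg/L × 187,000 L = 2120 g.
Product at 89.9% available Cl: 2120 / 0.899 = 2358 g.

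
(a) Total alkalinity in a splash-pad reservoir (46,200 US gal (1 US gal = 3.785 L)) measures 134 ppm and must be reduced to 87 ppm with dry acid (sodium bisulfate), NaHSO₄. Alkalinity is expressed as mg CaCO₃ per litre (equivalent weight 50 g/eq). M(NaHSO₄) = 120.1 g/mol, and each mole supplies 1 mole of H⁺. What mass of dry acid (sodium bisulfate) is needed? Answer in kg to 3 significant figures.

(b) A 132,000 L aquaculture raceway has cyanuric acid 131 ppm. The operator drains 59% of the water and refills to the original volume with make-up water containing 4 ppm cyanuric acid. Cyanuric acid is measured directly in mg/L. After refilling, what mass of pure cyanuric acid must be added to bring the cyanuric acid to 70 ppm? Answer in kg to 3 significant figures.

(a) 19.7 kg; (b) 1.84 kg

(a) Volume: 46,200 US gal × 3.785 L/gal = 174,867 L.
(a) Alkalinity to neutralize: (134 − 87) = 47 mg/L as CaCO₃ × 174,867 L = 8219 g as CaCO₃.
(a) Equivalents of H⁺ required: 8219 ÷ 50 g/eq = 164.4 eq = 164.4 mol NaHSO₄.
(a) Mass of NaHSO₄: 164.4 × 120.1 = 19,740 g.

(b) After draining 59% and refilling: 131 × 0.41 + 4 × 0.59 = 56.07 ppm.
(b) Deficit to target: 70 − 56.07 = 13.93 mg/L.
(b) Mass: 13.93 mg/L × 132,000 L = 1839 g cyanuric acid.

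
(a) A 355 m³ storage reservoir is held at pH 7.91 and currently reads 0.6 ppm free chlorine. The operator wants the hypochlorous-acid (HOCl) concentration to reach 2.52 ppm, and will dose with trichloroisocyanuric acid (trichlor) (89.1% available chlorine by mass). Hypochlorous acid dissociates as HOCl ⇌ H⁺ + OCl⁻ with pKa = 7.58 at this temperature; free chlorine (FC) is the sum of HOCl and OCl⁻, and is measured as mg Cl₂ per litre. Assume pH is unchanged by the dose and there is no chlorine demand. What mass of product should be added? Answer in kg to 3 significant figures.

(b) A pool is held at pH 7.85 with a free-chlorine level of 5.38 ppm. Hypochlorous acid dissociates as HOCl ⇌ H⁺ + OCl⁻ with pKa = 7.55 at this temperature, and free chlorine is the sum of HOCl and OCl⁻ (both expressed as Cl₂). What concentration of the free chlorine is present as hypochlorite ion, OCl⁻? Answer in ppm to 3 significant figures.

(a) 2.91 kg; (b) 3.58 ppm

(a) Volume: 355 m³ = 355,000 L.
(a) [OCl⁻]/[HOCl] = 10^(pH − pKa) = 10^(7.91 − 7.58) = 2.138; fraction as HOCl = 1/(1 + 2.138) = 0.3187.
(a) Free chlorine required for 2.52 ppm HOCl: 2.52 / 0.3187 = 7.908 ppm.
(a) FC to add: 7.908 − 0.6 = 7.308 mg/L as Cl₂.
(a) Cl₂ equivalent: 7.308 mg/L × 355,000 L = 2594 g.
(a) Product at 89.1% available Cl: 2594 / 0.891 = 2912 g.

(b) [OCl⁻]/[HOCl] = 10^(pH − pKa) = 10^(7.85 − 7.55) = 10^0.30 = 1.995.
(b) Fraction as HOCl = 1 / (1 + 1.995) = 0.3339.
(b) OCl⁻ = (1 − 0.3339) × 5.38 ppm = 3.584 ppm.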